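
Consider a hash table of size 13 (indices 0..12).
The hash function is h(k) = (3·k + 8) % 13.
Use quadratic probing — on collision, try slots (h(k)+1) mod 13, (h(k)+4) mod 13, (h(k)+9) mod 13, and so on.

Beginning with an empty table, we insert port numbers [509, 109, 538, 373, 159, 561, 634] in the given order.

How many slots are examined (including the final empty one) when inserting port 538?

2

509: h=1 => slot 1
109: h=10 => slot 10
538: h=10, probe 10,11 => slot 11
373: h=9 => slot 9
159: h=4 => slot 4
561: h=1, probe 1,2 => slot 2
634: h=12 => slot 12
Table: [_, 509, 561, _, 159, _, _, _, _, 373, 109, 538, 634]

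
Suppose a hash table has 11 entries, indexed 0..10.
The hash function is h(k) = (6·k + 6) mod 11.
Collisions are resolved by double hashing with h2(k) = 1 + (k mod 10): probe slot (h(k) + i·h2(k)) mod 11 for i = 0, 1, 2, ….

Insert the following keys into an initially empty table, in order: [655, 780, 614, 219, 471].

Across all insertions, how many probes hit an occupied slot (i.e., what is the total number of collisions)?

655 hashes to 9; slot 9 is free => place at 9.
780 hashes to 0; slot 0 is free => place at 0.
614 hashes to 5; slot 5 is free => place at 5.
219 hashes to 0, h2=10; 0 taken => place at 10.
471 hashes to 5, h2=2; 5 taken => place at 7.
Table: [780, _, _, _, _, 614, _, 471, _, 655, 219]

2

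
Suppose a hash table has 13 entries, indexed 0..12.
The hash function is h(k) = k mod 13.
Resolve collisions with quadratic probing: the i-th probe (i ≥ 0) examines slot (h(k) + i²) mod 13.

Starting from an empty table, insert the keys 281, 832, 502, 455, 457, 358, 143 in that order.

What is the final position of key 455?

Insert 281: h=8, slot 8 empty → index 8.
Insert 832: h=0, slot 0 empty → index 0.
Insert 502: h=8, slot 8 occupied → index 9.
Insert 455: h=0, slot 0 occupied → index 1.
Insert 457: h=2, slot 2 empty → index 2.
Insert 358: h=7, slot 7 empty → index 7.
Insert 143: h=0, slots 0,1 occupied → index 4.
Table: [832, 455, 457, -, 143, -, -, 358, 281, 502, -, -, -]

1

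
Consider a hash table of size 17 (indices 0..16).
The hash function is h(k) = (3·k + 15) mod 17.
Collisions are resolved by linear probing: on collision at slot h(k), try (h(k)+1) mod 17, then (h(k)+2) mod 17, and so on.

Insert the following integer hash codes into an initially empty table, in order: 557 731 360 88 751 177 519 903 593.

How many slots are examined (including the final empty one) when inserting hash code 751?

3

557 hashes to 3; slot 3 is free -> place at 3.
731 hashes to 15; slot 15 is free -> place at 15.
360 hashes to 7; slot 7 is free -> place at 7.
88 hashes to 7; 7 taken -> place at 8.
751 hashes to 7; 7,8 taken -> place at 9.
177 hashes to 2; slot 2 is free -> place at 2.
519 hashes to 8; 8,9 taken -> place at 10.
903 hashes to 4; slot 4 is free -> place at 4.
593 hashes to 9; 9,10 taken -> place at 11.
Table: [_, _, 177, 557, 903, _, _, 360, 88, 751, 519, 593, _, _, _, 731, _]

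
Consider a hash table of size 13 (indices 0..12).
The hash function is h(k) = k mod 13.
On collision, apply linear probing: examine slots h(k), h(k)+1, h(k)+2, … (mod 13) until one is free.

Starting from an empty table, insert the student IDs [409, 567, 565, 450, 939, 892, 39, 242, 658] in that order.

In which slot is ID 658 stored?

12

409 hashes to 6; slot 6 is free => place at 6.
567 hashes to 8; slot 8 is free => place at 8.
565 hashes to 6; 6 taken => place at 7.
450 hashes to 8; 8 taken => place at 9.
939 hashes to 3; slot 3 is free => place at 3.
892 hashes to 8; 8,9 taken => place at 10.
39 hashes to 0; slot 0 is free => place at 0.
242 hashes to 8; 8,9,10 taken => place at 11.
658 hashes to 8; 8,9,10,11 taken => place at 12.
Table: [39, _, _, 939, _, _, 409, 565, 567, 450, 892, 242, 658]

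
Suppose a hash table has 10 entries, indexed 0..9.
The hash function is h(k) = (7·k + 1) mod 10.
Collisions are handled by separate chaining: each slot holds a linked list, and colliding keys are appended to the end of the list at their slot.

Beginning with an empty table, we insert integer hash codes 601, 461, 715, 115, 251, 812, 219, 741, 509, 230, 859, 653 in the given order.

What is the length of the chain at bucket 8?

Insert 601: h=8, bucket 8 empty → new chain.
Insert 461: h=8, bucket 8 nonempty → append to chain.
Insert 715: h=6, bucket 6 empty → new chain.
Insert 115: h=6, bucket 6 nonempty → append to chain.
Insert 251: h=8, bucket 8 nonempty → append to chain.
Insert 812: h=5, bucket 5 empty → new chain.
Insert 219: h=4, bucket 4 empty → new chain.
Insert 741: h=8, bucket 8 nonempty → append to chain.
Insert 509: h=4, bucket 4 nonempty → append to chain.
Insert 230: h=1, bucket 1 empty → new chain.
Insert 859: h=4, bucket 4 nonempty → append to chain.
Insert 653: h=2, bucket 2 empty → new chain.
Final buckets:
0: _
1: 230
2: 653
3: _
4: 219 -> 509 -> 859
5: 812
6: 715 -> 115
7: _
8: 601 -> 461 -> 251 -> 741
9: _

4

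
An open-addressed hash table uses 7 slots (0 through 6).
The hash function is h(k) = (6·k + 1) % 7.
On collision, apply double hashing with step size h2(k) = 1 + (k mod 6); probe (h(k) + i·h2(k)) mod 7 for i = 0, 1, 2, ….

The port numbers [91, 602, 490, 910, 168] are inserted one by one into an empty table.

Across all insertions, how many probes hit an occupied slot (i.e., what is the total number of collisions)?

7

Insert 91: h=1, slot 1 empty → index 1.
Insert 602: h=1, h2=3, slot 1 occupied → index 4.
Insert 490: h=1, h2=5, slot 1 occupied → index 6.
Insert 910: h=1, h2=5, slots 1,6,4 occupied → index 2.
Insert 168: h=1, h2=1, slots 1,2 occupied → index 3.
Table: [—, 91, 910, 168, 602, —, 490]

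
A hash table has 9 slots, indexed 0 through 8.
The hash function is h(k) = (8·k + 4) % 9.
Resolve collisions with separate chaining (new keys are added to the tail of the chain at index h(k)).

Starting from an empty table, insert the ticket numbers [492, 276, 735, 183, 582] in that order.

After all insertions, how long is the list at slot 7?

492 → bucket 7
276 → bucket 7 (collision)
735 → bucket 7 (collision)
183 → bucket 1
582 → bucket 7 (collision)
Final buckets:
0: —
1: 183
2: —
3: —
4: —
5: —
6: —
7: 492 -> 276 -> 735 -> 582
8: —

4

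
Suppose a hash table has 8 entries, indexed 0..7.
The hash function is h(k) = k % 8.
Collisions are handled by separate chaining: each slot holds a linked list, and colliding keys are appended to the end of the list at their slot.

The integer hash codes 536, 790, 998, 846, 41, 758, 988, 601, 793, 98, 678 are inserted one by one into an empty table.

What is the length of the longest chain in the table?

536 -> bucket 0
790 -> bucket 6
998 -> bucket 6 (collision)
846 -> bucket 6 (collision)
41 -> bucket 1
758 -> bucket 6 (collision)
988 -> bucket 4
601 -> bucket 1 (collision)
793 -> bucket 1 (collision)
98 -> bucket 2
678 -> bucket 6 (collision)
Final buckets:
0: 536
1: 41 -> 601 -> 793
2: 98
3: .
4: 988
5: .
6: 790 -> 998 -> 846 -> 758 -> 678
7: .

5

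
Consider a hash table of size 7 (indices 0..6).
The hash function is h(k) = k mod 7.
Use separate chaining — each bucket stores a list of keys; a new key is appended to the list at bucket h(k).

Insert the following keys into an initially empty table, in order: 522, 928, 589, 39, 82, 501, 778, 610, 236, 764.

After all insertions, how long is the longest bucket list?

4

Insert 522: h=4, bucket 4 empty -> new chain.
Insert 928: h=4, bucket 4 nonempty -> append to chain.
Insert 589: h=1, bucket 1 empty -> new chain.
Insert 39: h=4, bucket 4 nonempty -> append to chain.
Insert 82: h=5, bucket 5 empty -> new chain.
Insert 501: h=4, bucket 4 nonempty -> append to chain.
Insert 778: h=1, bucket 1 nonempty -> append to chain.
Insert 610: h=1, bucket 1 nonempty -> append to chain.
Insert 236: h=5, bucket 5 nonempty -> append to chain.
Insert 764: h=1, bucket 1 nonempty -> append to chain.
Final buckets:
0: ∅
1: 589 -> 778 -> 610 -> 764
2: ∅
3: ∅
4: 522 -> 928 -> 39 -> 501
5: 82 -> 236
6: ∅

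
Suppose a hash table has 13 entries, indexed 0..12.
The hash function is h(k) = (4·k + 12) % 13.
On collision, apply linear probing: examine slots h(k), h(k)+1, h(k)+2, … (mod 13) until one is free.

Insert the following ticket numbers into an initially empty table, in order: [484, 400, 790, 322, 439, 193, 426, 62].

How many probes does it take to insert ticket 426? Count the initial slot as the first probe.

484: h=11 -> slot 11
400: h=0 -> slot 0
790: h=0, probe 0,1 -> slot 1
322: h=0, probe 0,1,2 -> slot 2
439: h=0, probe 0,1,2,3 -> slot 3
193: h=4 -> slot 4
426: h=0, probe 0,1,2,3,4,5 -> slot 5
62: h=0, probe 0,1,2,3,4,5,6 -> slot 6
Table: [400, 790, 322, 439, 193, 426, 62, —, —, —, —, 484, —]

6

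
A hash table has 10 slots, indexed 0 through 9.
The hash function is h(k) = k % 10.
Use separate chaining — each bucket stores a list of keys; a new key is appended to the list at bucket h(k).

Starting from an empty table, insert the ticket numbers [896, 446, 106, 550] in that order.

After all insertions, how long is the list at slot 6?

3

896 → bucket 6
446 → bucket 6 (collision)
106 → bucket 6 (collision)
550 → bucket 0
Final buckets:
0: 550
1: -
2: -
3: -
4: -
5: -
6: 896 -> 446 -> 106
7: -
8: -
9: -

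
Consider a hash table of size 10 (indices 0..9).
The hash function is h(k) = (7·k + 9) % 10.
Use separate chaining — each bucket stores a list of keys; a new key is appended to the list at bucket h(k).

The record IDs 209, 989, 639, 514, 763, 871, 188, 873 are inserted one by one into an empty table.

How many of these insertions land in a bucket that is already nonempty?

209 → bucket 2
989 → bucket 2 (collision)
639 → bucket 2 (collision)
514 → bucket 7
763 → bucket 0
871 → bucket 6
188 → bucket 5
873 → bucket 0 (collision)
Final buckets:
0: 763 -> 873
1: ∅
2: 209 -> 989 -> 639
3: ∅
4: ∅
5: 188
6: 871
7: 514
8: ∅
9: ∅

3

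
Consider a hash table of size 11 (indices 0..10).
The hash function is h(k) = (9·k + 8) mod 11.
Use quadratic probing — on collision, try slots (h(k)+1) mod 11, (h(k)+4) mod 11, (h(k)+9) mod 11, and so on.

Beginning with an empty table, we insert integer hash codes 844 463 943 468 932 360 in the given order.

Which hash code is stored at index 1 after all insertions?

844 hashes to 3; slot 3 is free -> place at 3.
463 hashes to 6; slot 6 is free -> place at 6.
943 hashes to 3; 3 taken -> place at 4.
468 hashes to 7; slot 7 is free -> place at 7.
932 hashes to 3; 3,4,7 taken -> place at 1.
360 hashes to 3; 3,4,7,1 taken -> place at 8.
Table: [_, 932, _, 844, 943, _, 463, 468, 360, _, _]

932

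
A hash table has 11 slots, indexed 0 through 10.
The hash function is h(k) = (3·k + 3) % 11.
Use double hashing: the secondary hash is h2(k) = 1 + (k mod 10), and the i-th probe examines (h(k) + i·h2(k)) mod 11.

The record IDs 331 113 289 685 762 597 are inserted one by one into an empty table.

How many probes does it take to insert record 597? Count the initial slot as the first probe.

331 hashes to 6; slot 6 is free → place at 6.
113 hashes to 1; slot 1 is free → place at 1.
289 hashes to 1, h2=10; 1 taken → place at 0.
685 hashes to 1, h2=6; 1 taken → place at 7.
762 hashes to 1, h2=3; 1 taken → place at 4.
597 hashes to 1, h2=8; 1 taken → place at 9.
Table: [289, 113, -, -, 762, -, 331, 685, -, 597, -]

2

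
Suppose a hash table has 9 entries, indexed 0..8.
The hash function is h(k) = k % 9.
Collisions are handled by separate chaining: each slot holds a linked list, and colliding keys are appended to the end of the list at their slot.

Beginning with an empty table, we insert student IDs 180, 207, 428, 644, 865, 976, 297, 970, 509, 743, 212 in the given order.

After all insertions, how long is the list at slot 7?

1

180 -> bucket 0
207 -> bucket 0 (collision)
428 -> bucket 5
644 -> bucket 5 (collision)
865 -> bucket 1
976 -> bucket 4
297 -> bucket 0 (collision)
970 -> bucket 7
509 -> bucket 5 (collision)
743 -> bucket 5 (collision)
212 -> bucket 5 (collision)
Final buckets:
0: 180 -> 207 -> 297
1: 865
2: _
3: _
4: 976
5: 428 -> 644 -> 509 -> 743 -> 212
6: _
7: 970
8: _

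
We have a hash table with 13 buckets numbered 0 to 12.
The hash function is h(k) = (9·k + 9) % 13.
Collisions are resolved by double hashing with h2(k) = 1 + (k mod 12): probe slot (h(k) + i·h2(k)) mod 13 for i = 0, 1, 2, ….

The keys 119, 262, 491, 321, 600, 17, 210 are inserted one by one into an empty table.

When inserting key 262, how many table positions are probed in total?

2

Insert 119: h=1, slot 1 empty -> index 1.
Insert 262: h=1, h2=11, slot 1 occupied -> index 12.
Insert 491: h=8, slot 8 empty -> index 8.
Insert 321: h=12, h2=10, slot 12 occupied -> index 9.
Insert 600: h=1, h2=1, slot 1 occupied -> index 2.
Insert 17: h=6, slot 6 empty -> index 6.
Insert 210: h=1, h2=7, slots 1,8,2,9 occupied -> index 3.
Table: [∅, 119, 600, 210, ∅, ∅, 17, ∅, 491, 321, ∅, ∅, 262]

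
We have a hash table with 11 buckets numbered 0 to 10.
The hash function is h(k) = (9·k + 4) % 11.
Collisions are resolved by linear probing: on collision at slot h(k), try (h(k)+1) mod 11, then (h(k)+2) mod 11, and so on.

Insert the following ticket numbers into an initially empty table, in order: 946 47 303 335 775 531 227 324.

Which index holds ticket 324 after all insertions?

Insert 946: h=4, slot 4 empty → index 4.
Insert 47: h=9, slot 9 empty → index 9.
Insert 303: h=3, slot 3 empty → index 3.
Insert 335: h=5, slot 5 empty → index 5.
Insert 775: h=5, slot 5 occupied → index 6.
Insert 531: h=9, slot 9 occupied → index 10.
Insert 227: h=1, slot 1 empty → index 1.
Insert 324: h=5, slots 5,6 occupied → index 7.
Table: [—, 227, —, 303, 946, 335, 775, 324, —, 47, 531]

7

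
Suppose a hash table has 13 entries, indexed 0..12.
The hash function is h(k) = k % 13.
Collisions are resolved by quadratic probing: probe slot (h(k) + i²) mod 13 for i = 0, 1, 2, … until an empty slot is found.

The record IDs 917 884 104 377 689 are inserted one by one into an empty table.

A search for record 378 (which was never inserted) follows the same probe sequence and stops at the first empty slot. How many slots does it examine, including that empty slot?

917: h=7 -> slot 7
884: h=0 -> slot 0
104: h=0, probe 0,1 -> slot 1
377: h=0, probe 0,1,4 -> slot 4
689: h=0, probe 0,1,4,9 -> slot 9
Table: [884, 104, ∅, ∅, 377, ∅, ∅, 917, ∅, 689, ∅, ∅, ∅]
Lookup 378: h=1, probe 1,2 → slot 2 empty, not found.

2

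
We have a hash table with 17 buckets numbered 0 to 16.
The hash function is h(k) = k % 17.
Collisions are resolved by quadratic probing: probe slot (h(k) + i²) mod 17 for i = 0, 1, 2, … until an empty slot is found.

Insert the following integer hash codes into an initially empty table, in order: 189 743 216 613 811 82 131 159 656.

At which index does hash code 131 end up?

Insert 189: h=2, slot 2 empty → index 2.
Insert 743: h=12, slot 12 empty → index 12.
Insert 216: h=12, slot 12 occupied → index 13.
Insert 613: h=1, slot 1 empty → index 1.
Insert 811: h=12, slots 12,13 occupied → index 16.
Insert 82: h=14, slot 14 empty → index 14.
Insert 131: h=12, slots 12,13,16 occupied → index 4.
Insert 159: h=6, slot 6 empty → index 6.
Insert 656: h=10, slot 10 empty → index 10.
Table: [_, 613, 189, _, 131, _, 159, _, _, _, 656, _, 743, 216, 82, _, 811]

4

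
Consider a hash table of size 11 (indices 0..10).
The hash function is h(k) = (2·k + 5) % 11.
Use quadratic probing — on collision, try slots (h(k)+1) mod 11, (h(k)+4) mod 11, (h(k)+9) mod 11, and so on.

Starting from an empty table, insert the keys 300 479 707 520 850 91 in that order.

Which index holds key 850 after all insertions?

9

300 hashes to 0; slot 0 is free → place at 0.
479 hashes to 6; slot 6 is free → place at 6.
707 hashes to 0; 0 taken → place at 1.
520 hashes to 0; 0,1 taken → place at 4.
850 hashes to 0; 0,1,4 taken → place at 9.
91 hashes to 0; 0,1,4,9 taken → place at 5.
Table: [300, 707, _, _, 520, 91, 479, _, _, 850, _]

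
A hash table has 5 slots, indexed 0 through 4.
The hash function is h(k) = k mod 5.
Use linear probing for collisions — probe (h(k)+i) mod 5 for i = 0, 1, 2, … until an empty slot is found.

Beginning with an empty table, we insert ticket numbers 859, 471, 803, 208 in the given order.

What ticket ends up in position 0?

208

Insert 859: h=4, slot 4 empty -> index 4.
Insert 471: h=1, slot 1 empty -> index 1.
Insert 803: h=3, slot 3 empty -> index 3.
Insert 208: h=3, slots 3,4 occupied -> index 0.
Table: [208, 471, -, 803, 859]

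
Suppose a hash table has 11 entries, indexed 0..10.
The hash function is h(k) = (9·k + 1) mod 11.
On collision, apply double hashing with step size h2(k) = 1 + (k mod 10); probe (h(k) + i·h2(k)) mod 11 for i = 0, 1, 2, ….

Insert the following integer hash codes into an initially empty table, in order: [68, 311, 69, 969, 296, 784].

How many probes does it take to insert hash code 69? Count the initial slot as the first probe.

2

68: h=8 -> slot 8
311: h=6 -> slot 6
69: h=6, h2=10, probe 6,5 -> slot 5
969: h=10 -> slot 10
296: h=3 -> slot 3
784: h=6, h2=5, probe 6,0 -> slot 0
Table: [784, ∅, ∅, 296, ∅, 69, 311, ∅, 68, ∅, 969]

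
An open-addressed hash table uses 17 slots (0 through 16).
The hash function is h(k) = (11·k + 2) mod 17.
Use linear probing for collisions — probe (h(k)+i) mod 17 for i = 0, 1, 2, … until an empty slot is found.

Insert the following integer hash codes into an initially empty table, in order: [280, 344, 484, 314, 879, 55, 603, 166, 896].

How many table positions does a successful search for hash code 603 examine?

280: h=5 → slot 5
344: h=12 → slot 12
484: h=5, probe 5,6 → slot 6
314: h=5, probe 5,6,7 → slot 7
879: h=15 → slot 15
55: h=12, probe 12,13 → slot 13
603: h=5, probe 5,6,7,8 → slot 8
166: h=9 → slot 9
896: h=15, probe 15,16 → slot 16
Table: [—, —, —, —, —, 280, 484, 314, 603, 166, —, —, 344, 55, —, 879, 896]
Lookup 603: h=5, probe 5,6,7,8 → found at 8.

4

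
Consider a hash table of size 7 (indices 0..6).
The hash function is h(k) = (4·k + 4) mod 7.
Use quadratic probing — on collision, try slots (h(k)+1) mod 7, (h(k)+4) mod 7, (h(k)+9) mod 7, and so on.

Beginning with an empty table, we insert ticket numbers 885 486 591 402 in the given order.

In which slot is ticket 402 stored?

4

885: h=2 -> slot 2
486: h=2, probe 2,3 -> slot 3
591: h=2, probe 2,3,6 -> slot 6
402: h=2, probe 2,3,6,4 -> slot 4
Table: [∅, ∅, 885, 486, 402, ∅, 591]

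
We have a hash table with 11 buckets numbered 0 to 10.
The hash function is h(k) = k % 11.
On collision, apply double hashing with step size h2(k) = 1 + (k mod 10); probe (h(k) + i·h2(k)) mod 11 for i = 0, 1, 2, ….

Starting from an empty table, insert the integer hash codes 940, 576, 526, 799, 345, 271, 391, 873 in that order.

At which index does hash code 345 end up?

10

940 hashes to 5; slot 5 is free => place at 5.
576 hashes to 4; slot 4 is free => place at 4.
526 hashes to 9; slot 9 is free => place at 9.
799 hashes to 7; slot 7 is free => place at 7.
345 hashes to 4, h2=6; 4 taken => place at 10.
271 hashes to 7, h2=2; 7,9 taken => place at 0.
391 hashes to 6; slot 6 is free => place at 6.
873 hashes to 4, h2=4; 4 taken => place at 8.
Table: [271, _, _, _, 576, 940, 391, 799, 873, 526, 345]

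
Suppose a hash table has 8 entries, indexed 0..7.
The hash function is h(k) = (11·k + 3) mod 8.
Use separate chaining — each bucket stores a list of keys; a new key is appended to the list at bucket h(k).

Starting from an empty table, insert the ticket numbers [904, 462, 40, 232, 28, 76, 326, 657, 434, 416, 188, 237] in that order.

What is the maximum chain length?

904 -> bucket 3
462 -> bucket 5
40 -> bucket 3 (collision)
232 -> bucket 3 (collision)
28 -> bucket 7
76 -> bucket 7 (collision)
326 -> bucket 5 (collision)
657 -> bucket 6
434 -> bucket 1
416 -> bucket 3 (collision)
188 -> bucket 7 (collision)
237 -> bucket 2
Final buckets:
0: _
1: 434
2: 237
3: 904 -> 40 -> 232 -> 416
4: _
5: 462 -> 326
6: 657
7: 28 -> 76 -> 188

4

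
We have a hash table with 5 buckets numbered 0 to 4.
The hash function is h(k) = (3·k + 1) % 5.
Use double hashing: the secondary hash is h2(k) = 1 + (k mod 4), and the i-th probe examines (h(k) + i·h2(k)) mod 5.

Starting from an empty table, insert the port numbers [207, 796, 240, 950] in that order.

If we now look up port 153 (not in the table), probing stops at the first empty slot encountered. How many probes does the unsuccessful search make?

Insert 207: h=2, slot 2 empty => index 2.
Insert 796: h=4, slot 4 empty => index 4.
Insert 240: h=1, slot 1 empty => index 1.
Insert 950: h=1, h2=3, slots 1,4,2 occupied => index 0.
Table: [950, 240, 207, _, 796]
Lookup 153: h=0, h2=2, probe 0,2,4,1,3 → slot 3 empty, not found.

5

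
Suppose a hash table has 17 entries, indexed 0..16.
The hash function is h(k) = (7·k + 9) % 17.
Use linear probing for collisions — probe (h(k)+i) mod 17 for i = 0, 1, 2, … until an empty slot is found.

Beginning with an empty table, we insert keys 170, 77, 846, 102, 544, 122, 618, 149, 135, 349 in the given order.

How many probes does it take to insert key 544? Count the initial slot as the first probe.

Insert 170: h=9, slot 9 empty => index 9.
Insert 77: h=4, slot 4 empty => index 4.
Insert 846: h=15, slot 15 empty => index 15.
Insert 102: h=9, slot 9 occupied => index 10.
Insert 544: h=9, slots 9,10 occupied => index 11.
Insert 122: h=13, slot 13 empty => index 13.
Insert 618: h=0, slot 0 empty => index 0.
Insert 149: h=15, slot 15 occupied => index 16.
Insert 135: h=2, slot 2 empty => index 2.
Insert 349: h=4, slot 4 occupied => index 5.
Table: [618, —, 135, —, 77, 349, —, —, —, 170, 102, 544, —, 122, —, 846, 149]

3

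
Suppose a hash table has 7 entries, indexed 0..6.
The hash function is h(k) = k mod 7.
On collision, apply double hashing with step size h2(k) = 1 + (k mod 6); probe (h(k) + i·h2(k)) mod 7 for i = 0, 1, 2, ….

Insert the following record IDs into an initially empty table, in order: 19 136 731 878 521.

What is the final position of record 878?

6

Insert 19: h=5, slot 5 empty → index 5.
Insert 136: h=3, slot 3 empty → index 3.
Insert 731: h=3, h2=6, slot 3 occupied → index 2.
Insert 878: h=3, h2=3, slot 3 occupied → index 6.
Insert 521: h=3, h2=6, slots 3,2 occupied → index 1.
Table: [∅, 521, 731, 136, ∅, 19, 878]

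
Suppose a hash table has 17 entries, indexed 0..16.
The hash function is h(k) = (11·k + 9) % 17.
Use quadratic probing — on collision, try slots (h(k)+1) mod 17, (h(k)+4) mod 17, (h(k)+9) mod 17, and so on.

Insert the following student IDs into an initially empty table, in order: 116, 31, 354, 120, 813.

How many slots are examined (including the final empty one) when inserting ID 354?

3

116 hashes to 10; slot 10 is free → place at 10.
31 hashes to 10; 10 taken → place at 11.
354 hashes to 10; 10,11 taken → place at 14.
120 hashes to 3; slot 3 is free → place at 3.
813 hashes to 10; 10,11,14 taken → place at 2.
Table: [_, _, 813, 120, _, _, _, _, _, _, 116, 31, _, _, 354, _, _]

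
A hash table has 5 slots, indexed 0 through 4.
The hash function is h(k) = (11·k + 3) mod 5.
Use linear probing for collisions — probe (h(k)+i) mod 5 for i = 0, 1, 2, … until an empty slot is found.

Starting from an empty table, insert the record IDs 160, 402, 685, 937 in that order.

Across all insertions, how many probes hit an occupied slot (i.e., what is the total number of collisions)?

Insert 160: h=3, slot 3 empty => index 3.
Insert 402: h=0, slot 0 empty => index 0.
Insert 685: h=3, slot 3 occupied => index 4.
Insert 937: h=0, slot 0 occupied => index 1.
Table: [402, 937, -, 160, 685]

2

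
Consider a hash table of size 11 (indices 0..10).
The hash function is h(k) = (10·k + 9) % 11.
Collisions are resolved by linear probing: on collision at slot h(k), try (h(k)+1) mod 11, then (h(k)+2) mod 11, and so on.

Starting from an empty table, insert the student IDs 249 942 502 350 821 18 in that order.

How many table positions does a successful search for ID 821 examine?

249 hashes to 2; slot 2 is free -> place at 2.
942 hashes to 2; 2 taken -> place at 3.
502 hashes to 2; 2,3 taken -> place at 4.
350 hashes to 0; slot 0 is free -> place at 0.
821 hashes to 2; 2,3,4 taken -> place at 5.
18 hashes to 2; 2,3,4,5 taken -> place at 6.
Table: [350, -, 249, 942, 502, 821, 18, -, -, -, -]
Lookup 821: h=2, probe 2,3,4,5 → found at 5.

4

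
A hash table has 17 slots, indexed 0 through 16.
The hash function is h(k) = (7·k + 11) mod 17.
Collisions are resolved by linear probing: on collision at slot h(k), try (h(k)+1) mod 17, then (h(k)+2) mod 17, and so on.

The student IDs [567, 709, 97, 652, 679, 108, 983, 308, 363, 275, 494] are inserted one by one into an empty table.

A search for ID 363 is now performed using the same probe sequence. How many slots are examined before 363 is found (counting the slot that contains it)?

567 hashes to 2; slot 2 is free => place at 2.
709 hashes to 10; slot 10 is free => place at 10.
97 hashes to 10; 10 taken => place at 11.
652 hashes to 2; 2 taken => place at 3.
679 hashes to 4; slot 4 is free => place at 4.
108 hashes to 2; 2,3,4 taken => place at 5.
983 hashes to 7; slot 7 is free => place at 7.
308 hashes to 8; slot 8 is free => place at 8.
363 hashes to 2; 2,3,4,5 taken => place at 6.
275 hashes to 15; slot 15 is free => place at 15.
494 hashes to 1; slot 1 is free => place at 1.
Table: [., 494, 567, 652, 679, 108, 363, 983, 308, ., 709, 97, ., ., ., 275, .]
Lookup 363: h=2, probe 2,3,4,5,6 → found at 6.

5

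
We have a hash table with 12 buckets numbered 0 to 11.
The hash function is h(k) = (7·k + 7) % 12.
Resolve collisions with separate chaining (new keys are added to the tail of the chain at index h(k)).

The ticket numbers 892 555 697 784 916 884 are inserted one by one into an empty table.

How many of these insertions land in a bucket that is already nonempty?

Insert 892: h=11, bucket 11 empty → new chain.
Insert 555: h=4, bucket 4 empty → new chain.
Insert 697: h=2, bucket 2 empty → new chain.
Insert 784: h=11, bucket 11 nonempty → append to chain.
Insert 916: h=11, bucket 11 nonempty → append to chain.
Insert 884: h=3, bucket 3 empty → new chain.
Final buckets:
0: .
1: .
2: 697
3: 884
4: 555
5: .
6: .
7: .
8: .
9: .
10: .
11: 892 -> 784 -> 916

2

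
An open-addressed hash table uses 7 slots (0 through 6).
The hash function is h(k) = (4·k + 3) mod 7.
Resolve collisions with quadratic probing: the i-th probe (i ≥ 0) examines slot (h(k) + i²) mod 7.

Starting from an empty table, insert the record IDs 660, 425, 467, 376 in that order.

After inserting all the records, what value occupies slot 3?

660: h=4 -> slot 4
425: h=2 -> slot 2
467: h=2, probe 2,3 -> slot 3
376: h=2, probe 2,3,6 -> slot 6
Table: [_, _, 425, 467, 660, _, 376]

467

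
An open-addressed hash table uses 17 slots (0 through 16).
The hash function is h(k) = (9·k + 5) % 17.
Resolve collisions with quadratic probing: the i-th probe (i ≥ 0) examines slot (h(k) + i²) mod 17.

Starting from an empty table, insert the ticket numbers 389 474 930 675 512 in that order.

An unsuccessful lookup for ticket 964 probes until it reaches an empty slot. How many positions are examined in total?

389: h=4 → slot 4
474: h=4, probe 4,5 → slot 5
930: h=11 → slot 11
675: h=11, probe 11,12 → slot 12
512: h=6 → slot 6
Table: [., ., ., ., 389, 474, 512, ., ., ., ., 930, 675, ., ., ., .]
Lookup 964: h=11, probe 11,12,15 → slot 15 empty, not found.

3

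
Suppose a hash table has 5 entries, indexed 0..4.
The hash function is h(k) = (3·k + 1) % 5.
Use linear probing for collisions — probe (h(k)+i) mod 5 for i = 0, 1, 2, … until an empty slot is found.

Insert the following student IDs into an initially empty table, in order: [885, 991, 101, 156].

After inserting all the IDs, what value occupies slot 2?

885 hashes to 1; slot 1 is free → place at 1.
991 hashes to 4; slot 4 is free → place at 4.
101 hashes to 4; 4 taken → place at 0.
156 hashes to 4; 4,0,1 taken → place at 2.
Table: [101, 885, 156, _, 991]

156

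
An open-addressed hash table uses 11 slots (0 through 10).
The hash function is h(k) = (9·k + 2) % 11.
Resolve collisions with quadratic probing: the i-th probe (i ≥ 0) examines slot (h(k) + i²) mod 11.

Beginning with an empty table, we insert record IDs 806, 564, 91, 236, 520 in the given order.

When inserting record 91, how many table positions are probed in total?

Insert 806: h=7, slot 7 empty → index 7.
Insert 564: h=7, slot 7 occupied → index 8.
Insert 91: h=7, slots 7,8 occupied → index 0.
Insert 236: h=3, slot 3 empty → index 3.
Insert 520: h=7, slots 7,8,0 occupied → index 5.
Table: [91, —, —, 236, —, 520, —, 806, 564, —, —]

3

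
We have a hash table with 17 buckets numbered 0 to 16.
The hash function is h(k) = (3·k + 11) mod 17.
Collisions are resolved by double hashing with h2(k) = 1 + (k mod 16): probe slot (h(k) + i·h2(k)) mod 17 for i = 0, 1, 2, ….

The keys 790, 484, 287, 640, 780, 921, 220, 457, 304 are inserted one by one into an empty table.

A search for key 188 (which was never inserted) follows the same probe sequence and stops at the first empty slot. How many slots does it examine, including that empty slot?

4

790: h=1 => slot 1
484: h=1, h2=5, probe 1,6 => slot 6
287: h=5 => slot 5
640: h=10 => slot 10
780: h=5, h2=13, probe 5,1,14 => slot 14
921: h=3 => slot 3
220: h=8 => slot 8
457: h=5, h2=10, probe 5,15 => slot 15
304: h=5, h2=1, probe 5,6,7 => slot 7
Table: [_, 790, _, 921, _, 287, 484, 304, 220, _, 640, _, _, _, 780, 457, _]
Lookup 188: h=14, h2=13, probe 14,10,6,2 → slot 2 empty, not found.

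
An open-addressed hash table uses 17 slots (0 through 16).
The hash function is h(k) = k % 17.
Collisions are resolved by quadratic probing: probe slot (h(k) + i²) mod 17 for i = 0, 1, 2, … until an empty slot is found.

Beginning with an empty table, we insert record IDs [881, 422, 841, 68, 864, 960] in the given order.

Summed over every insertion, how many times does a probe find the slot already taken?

4

Insert 881: h=14, slot 14 empty → index 14.
Insert 422: h=14, slot 14 occupied → index 15.
Insert 841: h=8, slot 8 empty → index 8.
Insert 68: h=0, slot 0 empty → index 0.
Insert 864: h=14, slots 14,15 occupied → index 1.
Insert 960: h=8, slot 8 occupied → index 9.
Table: [68, 864, ∅, ∅, ∅, ∅, ∅, ∅, 841, 960, ∅, ∅, ∅, ∅, 881, 422, ∅]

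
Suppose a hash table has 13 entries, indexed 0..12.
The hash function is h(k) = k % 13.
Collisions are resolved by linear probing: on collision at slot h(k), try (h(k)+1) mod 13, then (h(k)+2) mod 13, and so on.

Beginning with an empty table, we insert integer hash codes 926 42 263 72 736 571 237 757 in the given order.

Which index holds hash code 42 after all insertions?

4

926 hashes to 3; slot 3 is free → place at 3.
42 hashes to 3; 3 taken → place at 4.
263 hashes to 3; 3,4 taken → place at 5.
72 hashes to 7; slot 7 is free → place at 7.
736 hashes to 8; slot 8 is free → place at 8.
571 hashes to 12; slot 12 is free → place at 12.
237 hashes to 3; 3,4,5 taken → place at 6.
757 hashes to 3; 3,4,5,6,7,8 taken → place at 9.
Table: [—, —, —, 926, 42, 263, 237, 72, 736, 757, —, —, 571]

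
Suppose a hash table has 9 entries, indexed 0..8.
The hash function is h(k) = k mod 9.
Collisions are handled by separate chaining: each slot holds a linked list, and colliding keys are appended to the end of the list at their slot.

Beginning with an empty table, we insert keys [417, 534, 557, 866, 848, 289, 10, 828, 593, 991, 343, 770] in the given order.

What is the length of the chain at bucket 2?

Insert 417: h=3, bucket 3 empty → new chain.
Insert 534: h=3, bucket 3 nonempty → append to chain.
Insert 557: h=8, bucket 8 empty → new chain.
Insert 866: h=2, bucket 2 empty → new chain.
Insert 848: h=2, bucket 2 nonempty → append to chain.
Insert 289: h=1, bucket 1 empty → new chain.
Insert 10: h=1, bucket 1 nonempty → append to chain.
Insert 828: h=0, bucket 0 empty → new chain.
Insert 593: h=8, bucket 8 nonempty → append to chain.
Insert 991: h=1, bucket 1 nonempty → append to chain.
Insert 343: h=1, bucket 1 nonempty → append to chain.
Insert 770: h=5, bucket 5 empty → new chain.
Final buckets:
0: 828
1: 289 -> 10 -> 991 -> 343
2: 866 -> 848
3: 417 -> 534
4: —
5: 770
6: —
7: —
8: 557 -> 593

2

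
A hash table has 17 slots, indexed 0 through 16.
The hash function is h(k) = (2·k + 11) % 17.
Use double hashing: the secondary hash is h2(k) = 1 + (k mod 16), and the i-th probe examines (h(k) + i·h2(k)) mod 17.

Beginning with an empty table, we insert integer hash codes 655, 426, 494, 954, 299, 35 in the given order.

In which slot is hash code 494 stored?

11

655: h=12 → slot 12
426: h=13 → slot 13
494: h=13, h2=15, probe 13,11 → slot 11
954: h=15 → slot 15
299: h=14 → slot 14
35: h=13, h2=4, probe 13,0 → slot 0
Table: [35, ., ., ., ., ., ., ., ., ., ., 494, 655, 426, 299, 954, .]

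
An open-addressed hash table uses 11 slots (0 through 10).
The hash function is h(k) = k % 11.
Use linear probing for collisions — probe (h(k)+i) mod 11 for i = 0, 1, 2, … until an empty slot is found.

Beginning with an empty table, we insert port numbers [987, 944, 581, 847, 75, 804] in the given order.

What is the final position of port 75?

Insert 987: h=8, slot 8 empty -> index 8.
Insert 944: h=9, slot 9 empty -> index 9.
Insert 581: h=9, slot 9 occupied -> index 10.
Insert 847: h=0, slot 0 empty -> index 0.
Insert 75: h=9, slots 9,10,0 occupied -> index 1.
Insert 804: h=1, slot 1 occupied -> index 2.
Table: [847, 75, 804, -, -, -, -, -, 987, 944, 581]

1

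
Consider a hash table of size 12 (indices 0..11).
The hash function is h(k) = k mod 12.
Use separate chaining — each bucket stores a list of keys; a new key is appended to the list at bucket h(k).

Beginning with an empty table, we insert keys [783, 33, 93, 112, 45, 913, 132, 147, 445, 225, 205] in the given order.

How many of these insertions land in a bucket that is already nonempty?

Insert 783: h=3, bucket 3 empty → new chain.
Insert 33: h=9, bucket 9 empty → new chain.
Insert 93: h=9, bucket 9 nonempty → append to chain.
Insert 112: h=4, bucket 4 empty → new chain.
Insert 45: h=9, bucket 9 nonempty → append to chain.
Insert 913: h=1, bucket 1 empty → new chain.
Insert 132: h=0, bucket 0 empty → new chain.
Insert 147: h=3, bucket 3 nonempty → append to chain.
Insert 445: h=1, bucket 1 nonempty → append to chain.
Insert 225: h=9, bucket 9 nonempty → append to chain.
Insert 205: h=1, bucket 1 nonempty → append to chain.
Final buckets:
0: 132
1: 913 -> 445 -> 205
2: —
3: 783 -> 147
4: 112
5: —
6: —
7: —
8: —
9: 33 -> 93 -> 45 -> 225
10: —
11: —

6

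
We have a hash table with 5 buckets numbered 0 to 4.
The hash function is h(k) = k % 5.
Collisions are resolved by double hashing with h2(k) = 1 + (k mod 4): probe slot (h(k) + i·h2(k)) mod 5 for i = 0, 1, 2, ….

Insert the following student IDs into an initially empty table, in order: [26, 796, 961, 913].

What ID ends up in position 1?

26

26 hashes to 1; slot 1 is free => place at 1.
796 hashes to 1, h2=1; 1 taken => place at 2.
961 hashes to 1, h2=2; 1 taken => place at 3.
913 hashes to 3, h2=2; 3 taken => place at 0.
Table: [913, 26, 796, 961, -]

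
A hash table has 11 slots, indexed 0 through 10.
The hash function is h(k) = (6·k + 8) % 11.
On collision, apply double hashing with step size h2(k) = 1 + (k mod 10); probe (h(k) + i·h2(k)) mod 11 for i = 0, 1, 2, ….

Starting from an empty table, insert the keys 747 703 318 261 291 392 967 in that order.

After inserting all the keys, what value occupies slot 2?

Insert 747: h=2, slot 2 empty -> index 2.
Insert 703: h=2, h2=4, slot 2 occupied -> index 6.
Insert 318: h=2, h2=9, slot 2 occupied -> index 0.
Insert 261: h=1, slot 1 empty -> index 1.
Insert 291: h=5, slot 5 empty -> index 5.
Insert 392: h=6, h2=3, slot 6 occupied -> index 9.
Insert 967: h=2, h2=8, slot 2 occupied -> index 10.
Table: [318, 261, 747, ., ., 291, 703, ., ., 392, 967]

747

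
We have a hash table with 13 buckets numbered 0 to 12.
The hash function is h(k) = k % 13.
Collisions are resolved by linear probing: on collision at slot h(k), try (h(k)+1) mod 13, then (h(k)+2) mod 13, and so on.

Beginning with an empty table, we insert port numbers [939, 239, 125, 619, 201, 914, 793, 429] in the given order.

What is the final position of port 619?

939 hashes to 3; slot 3 is free => place at 3.
239 hashes to 5; slot 5 is free => place at 5.
125 hashes to 8; slot 8 is free => place at 8.
619 hashes to 8; 8 taken => place at 9.
201 hashes to 6; slot 6 is free => place at 6.
914 hashes to 4; slot 4 is free => place at 4.
793 hashes to 0; slot 0 is free => place at 0.
429 hashes to 0; 0 taken => place at 1.
Table: [793, 429, ., 939, 914, 239, 201, ., 125, 619, ., ., .]

9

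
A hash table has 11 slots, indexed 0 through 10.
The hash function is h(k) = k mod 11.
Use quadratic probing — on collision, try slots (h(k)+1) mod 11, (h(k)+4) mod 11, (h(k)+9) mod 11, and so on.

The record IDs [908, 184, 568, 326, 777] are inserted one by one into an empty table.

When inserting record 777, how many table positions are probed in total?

Insert 908: h=6, slot 6 empty => index 6.
Insert 184: h=8, slot 8 empty => index 8.
Insert 568: h=7, slot 7 empty => index 7.
Insert 326: h=7, slots 7,8 occupied => index 0.
Insert 777: h=7, slots 7,8,0 occupied => index 5.
Table: [326, -, -, -, -, 777, 908, 568, 184, -, -]

4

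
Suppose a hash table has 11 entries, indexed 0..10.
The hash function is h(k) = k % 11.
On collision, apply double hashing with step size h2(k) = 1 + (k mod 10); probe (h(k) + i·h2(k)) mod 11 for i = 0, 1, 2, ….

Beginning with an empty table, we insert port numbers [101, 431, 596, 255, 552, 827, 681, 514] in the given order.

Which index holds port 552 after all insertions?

5

Insert 101: h=2, slot 2 empty → index 2.
Insert 431: h=2, h2=2, slot 2 occupied → index 4.
Insert 596: h=2, h2=7, slot 2 occupied → index 9.
Insert 255: h=2, h2=6, slot 2 occupied → index 8.
Insert 552: h=2, h2=3, slot 2 occupied → index 5.
Insert 827: h=2, h2=8, slot 2 occupied → index 10.
Insert 681: h=10, h2=2, slot 10 occupied → index 1.
Insert 514: h=8, h2=5, slots 8,2 occupied → index 7.
Table: [∅, 681, 101, ∅, 431, 552, ∅, 514, 255, 596, 827]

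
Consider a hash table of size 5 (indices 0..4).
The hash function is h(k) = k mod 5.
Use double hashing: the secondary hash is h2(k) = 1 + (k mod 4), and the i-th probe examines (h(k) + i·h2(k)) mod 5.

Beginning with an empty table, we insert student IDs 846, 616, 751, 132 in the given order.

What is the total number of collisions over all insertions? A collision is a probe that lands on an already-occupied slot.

846 hashes to 1; slot 1 is free → place at 1.
616 hashes to 1, h2=1; 1 taken → place at 2.
751 hashes to 1, h2=4; 1 taken → place at 0.
132 hashes to 2, h2=1; 2 taken → place at 3.
Table: [751, 846, 616, 132, _]

3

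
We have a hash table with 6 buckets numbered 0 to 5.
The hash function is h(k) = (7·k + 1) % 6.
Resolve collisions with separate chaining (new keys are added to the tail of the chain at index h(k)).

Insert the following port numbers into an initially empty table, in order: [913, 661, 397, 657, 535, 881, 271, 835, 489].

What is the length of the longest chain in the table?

913 -> bucket 2
661 -> bucket 2 (collision)
397 -> bucket 2 (collision)
657 -> bucket 4
535 -> bucket 2 (collision)
881 -> bucket 0
271 -> bucket 2 (collision)
835 -> bucket 2 (collision)
489 -> bucket 4 (collision)
Final buckets:
0: 881
1: -
2: 913 -> 661 -> 397 -> 535 -> 271 -> 835
3: -
4: 657 -> 489
5: -

6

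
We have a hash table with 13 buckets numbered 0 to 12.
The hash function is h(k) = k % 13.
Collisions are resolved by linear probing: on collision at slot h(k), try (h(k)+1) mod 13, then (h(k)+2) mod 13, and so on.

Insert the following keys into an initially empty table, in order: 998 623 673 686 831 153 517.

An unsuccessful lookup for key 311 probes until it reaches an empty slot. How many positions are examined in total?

Insert 998: h=10, slot 10 empty → index 10.
Insert 623: h=12, slot 12 empty → index 12.
Insert 673: h=10, slot 10 occupied → index 11.
Insert 686: h=10, slots 10,11,12 occupied → index 0.
Insert 831: h=12, slots 12,0 occupied → index 1.
Insert 153: h=10, slots 10,11,12,0,1 occupied → index 2.
Insert 517: h=10, slots 10,11,12,0,1,2 occupied → index 3.
Table: [686, 831, 153, 517, _, _, _, _, _, _, 998, 673, 623]
Lookup 311: h=12, probe 12,0,1,2,3,4 → slot 4 empty, not found.

6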